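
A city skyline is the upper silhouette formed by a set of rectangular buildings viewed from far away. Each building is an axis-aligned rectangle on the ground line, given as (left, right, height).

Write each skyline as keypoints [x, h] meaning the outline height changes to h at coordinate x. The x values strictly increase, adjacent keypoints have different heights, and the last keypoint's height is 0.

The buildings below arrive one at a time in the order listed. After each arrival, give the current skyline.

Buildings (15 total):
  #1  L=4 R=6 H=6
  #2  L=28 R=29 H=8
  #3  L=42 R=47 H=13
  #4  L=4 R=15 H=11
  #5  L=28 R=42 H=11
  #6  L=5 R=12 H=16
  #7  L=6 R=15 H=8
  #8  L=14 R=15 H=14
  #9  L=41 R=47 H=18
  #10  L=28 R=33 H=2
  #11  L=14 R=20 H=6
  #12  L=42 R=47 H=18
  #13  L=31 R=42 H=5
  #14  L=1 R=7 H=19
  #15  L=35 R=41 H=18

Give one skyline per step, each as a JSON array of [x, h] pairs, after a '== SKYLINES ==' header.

== SKYLINES ==
[[4,6],[6,0]]
[[4,6],[6,0],[28,8],[29,0]]
[[4,6],[6,0],[28,8],[29,0],[42,13],[47,0]]
[[4,11],[15,0],[28,8],[29,0],[42,13],[47,0]]
[[4,11],[15,0],[28,11],[42,13],[47,0]]
[[4,11],[5,16],[12,11],[15,0],[28,11],[42,13],[47,0]]
[[4,11],[5,16],[12,11],[15,0],[28,11],[42,13],[47,0]]
[[4,11],[5,16],[12,11],[14,14],[15,0],[28,11],[42,13],[47,0]]
[[4,11],[5,16],[12,11],[14,14],[15,0],[28,11],[41,18],[47,0]]
[[4,11],[5,16],[12,11],[14,14],[15,0],[28,11],[41,18],[47,0]]
[[4,11],[5,16],[12,11],[14,14],[15,6],[20,0],[28,11],[41,18],[47,0]]
[[4,11],[5,16],[12,11],[14,14],[15,6],[20,0],[28,11],[41,18],[47,0]]
[[4,11],[5,16],[12,11],[14,14],[15,6],[20,0],[28,11],[41,18],[47,0]]
[[1,19],[7,16],[12,11],[14,14],[15,6],[20,0],[28,11],[41,18],[47,0]]
[[1,19],[7,16],[12,11],[14,14],[15,6],[20,0],[28,11],[35,18],[47,0]]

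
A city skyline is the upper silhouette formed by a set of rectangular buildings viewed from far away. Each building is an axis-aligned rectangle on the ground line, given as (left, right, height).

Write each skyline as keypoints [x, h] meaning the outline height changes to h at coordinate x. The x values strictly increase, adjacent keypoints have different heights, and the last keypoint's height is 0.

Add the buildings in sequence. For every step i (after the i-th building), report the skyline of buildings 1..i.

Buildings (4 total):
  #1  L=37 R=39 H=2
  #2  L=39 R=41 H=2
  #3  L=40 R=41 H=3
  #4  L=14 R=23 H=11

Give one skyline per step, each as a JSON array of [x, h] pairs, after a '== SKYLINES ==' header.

== SKYLINES ==
[[37,2],[39,0]]
[[37,2],[41,0]]
[[37,2],[40,3],[41,0]]
[[14,11],[23,0],[37,2],[40,3],[41,0]]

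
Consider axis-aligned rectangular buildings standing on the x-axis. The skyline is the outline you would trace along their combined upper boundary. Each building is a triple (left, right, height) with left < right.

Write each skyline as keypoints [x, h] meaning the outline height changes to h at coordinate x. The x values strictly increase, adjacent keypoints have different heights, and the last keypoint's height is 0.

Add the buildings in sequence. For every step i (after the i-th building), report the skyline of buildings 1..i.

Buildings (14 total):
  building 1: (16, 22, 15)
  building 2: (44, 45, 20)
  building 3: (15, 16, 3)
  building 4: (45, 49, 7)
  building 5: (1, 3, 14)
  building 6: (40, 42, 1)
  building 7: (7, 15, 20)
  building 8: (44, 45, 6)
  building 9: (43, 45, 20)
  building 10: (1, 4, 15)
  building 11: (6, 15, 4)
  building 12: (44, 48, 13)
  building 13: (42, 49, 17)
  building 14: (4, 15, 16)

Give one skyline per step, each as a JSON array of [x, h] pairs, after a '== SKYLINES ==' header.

== SKYLINES ==
[[16,15],[22,0]]
[[16,15],[22,0],[44,20],[45,0]]
[[15,3],[16,15],[22,0],[44,20],[45,0]]
[[15,3],[16,15],[22,0],[44,20],[45,7],[49,0]]
[[1,14],[3,0],[15,3],[16,15],[22,0],[44,20],[45,7],[49,0]]
[[1,14],[3,0],[15,3],[16,15],[22,0],[40,1],[42,0],[44,20],[45,7],[49,0]]
[[1,14],[3,0],[7,20],[15,3],[16,15],[22,0],[40,1],[42,0],[44,20],[45,7],[49,0]]
[[1,14],[3,0],[7,20],[15,3],[16,15],[22,0],[40,1],[42,0],[44,20],[45,7],[49,0]]
[[1,14],[3,0],[7,20],[15,3],[16,15],[22,0],[40,1],[42,0],[43,20],[45,7],[49,0]]
[[1,15],[4,0],[7,20],[15,3],[16,15],[22,0],[40,1],[42,0],[43,20],[45,7],[49,0]]
[[1,15],[4,0],[6,4],[7,20],[15,3],[16,15],[22,0],[40,1],[42,0],[43,20],[45,7],[49,0]]
[[1,15],[4,0],[6,4],[7,20],[15,3],[16,15],[22,0],[40,1],[42,0],[43,20],[45,13],[48,7],[49,0]]
[[1,15],[4,0],[6,4],[7,20],[15,3],[16,15],[22,0],[40,1],[42,17],[43,20],[45,17],[49,0]]
[[1,15],[4,16],[7,20],[15,3],[16,15],[22,0],[40,1],[42,17],[43,20],[45,17],[49,0]]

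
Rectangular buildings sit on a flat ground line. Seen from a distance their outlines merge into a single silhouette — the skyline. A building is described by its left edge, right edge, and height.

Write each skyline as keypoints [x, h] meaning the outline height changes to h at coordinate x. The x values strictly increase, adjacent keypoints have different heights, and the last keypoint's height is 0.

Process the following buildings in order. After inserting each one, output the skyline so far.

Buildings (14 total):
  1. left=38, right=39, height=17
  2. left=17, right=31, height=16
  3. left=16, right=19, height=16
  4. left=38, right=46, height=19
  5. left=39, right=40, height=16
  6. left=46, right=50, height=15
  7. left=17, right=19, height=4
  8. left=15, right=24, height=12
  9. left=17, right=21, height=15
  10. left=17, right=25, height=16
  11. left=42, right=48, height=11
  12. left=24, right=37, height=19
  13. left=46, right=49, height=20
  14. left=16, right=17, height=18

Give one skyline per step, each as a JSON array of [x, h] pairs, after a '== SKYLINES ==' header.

== SKYLINES ==
[[38,17],[39,0]]
[[17,16],[31,0],[38,17],[39,0]]
[[16,16],[31,0],[38,17],[39,0]]
[[16,16],[31,0],[38,19],[46,0]]
[[16,16],[31,0],[38,19],[46,0]]
[[16,16],[31,0],[38,19],[46,15],[50,0]]
[[16,16],[31,0],[38,19],[46,15],[50,0]]
[[15,12],[16,16],[31,0],[38,19],[46,15],[50,0]]
[[15,12],[16,16],[31,0],[38,19],[46,15],[50,0]]
[[15,12],[16,16],[31,0],[38,19],[46,15],[50,0]]
[[15,12],[16,16],[31,0],[38,19],[46,15],[50,0]]
[[15,12],[16,16],[24,19],[37,0],[38,19],[46,15],[50,0]]
[[15,12],[16,16],[24,19],[37,0],[38,19],[46,20],[49,15],[50,0]]
[[15,12],[16,18],[17,16],[24,19],[37,0],[38,19],[46,20],[49,15],[50,0]]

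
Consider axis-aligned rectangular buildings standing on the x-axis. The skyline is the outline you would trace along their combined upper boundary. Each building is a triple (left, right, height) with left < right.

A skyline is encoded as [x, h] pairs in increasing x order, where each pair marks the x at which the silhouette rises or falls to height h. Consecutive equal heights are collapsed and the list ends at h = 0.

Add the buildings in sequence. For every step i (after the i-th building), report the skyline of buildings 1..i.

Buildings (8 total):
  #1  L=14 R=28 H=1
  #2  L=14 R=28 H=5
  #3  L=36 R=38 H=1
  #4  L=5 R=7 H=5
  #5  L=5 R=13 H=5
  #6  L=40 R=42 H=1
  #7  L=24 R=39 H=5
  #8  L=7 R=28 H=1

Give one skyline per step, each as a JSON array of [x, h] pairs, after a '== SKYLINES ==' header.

== SKYLINES ==
[[14,1],[28,0]]
[[14,5],[28,0]]
[[14,5],[28,0],[36,1],[38,0]]
[[5,5],[7,0],[14,5],[28,0],[36,1],[38,0]]
[[5,5],[13,0],[14,5],[28,0],[36,1],[38,0]]
[[5,5],[13,0],[14,5],[28,0],[36,1],[38,0],[40,1],[42,0]]
[[5,5],[13,0],[14,5],[39,0],[40,1],[42,0]]
[[5,5],[13,1],[14,5],[39,0],[40,1],[42,0]]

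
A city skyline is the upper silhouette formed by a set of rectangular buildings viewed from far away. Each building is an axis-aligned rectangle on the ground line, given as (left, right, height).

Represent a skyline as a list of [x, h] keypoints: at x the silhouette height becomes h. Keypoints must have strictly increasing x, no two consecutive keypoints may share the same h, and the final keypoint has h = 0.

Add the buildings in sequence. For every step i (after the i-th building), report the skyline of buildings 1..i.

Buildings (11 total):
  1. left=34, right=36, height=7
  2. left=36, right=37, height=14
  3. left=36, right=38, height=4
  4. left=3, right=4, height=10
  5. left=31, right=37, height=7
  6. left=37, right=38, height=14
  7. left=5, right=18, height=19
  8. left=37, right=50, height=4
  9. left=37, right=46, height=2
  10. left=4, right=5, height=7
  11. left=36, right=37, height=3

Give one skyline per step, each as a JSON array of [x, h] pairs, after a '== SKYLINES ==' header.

== SKYLINES ==
[[34,7],[36,0]]
[[34,7],[36,14],[37,0]]
[[34,7],[36,14],[37,4],[38,0]]
[[3,10],[4,0],[34,7],[36,14],[37,4],[38,0]]
[[3,10],[4,0],[31,7],[36,14],[37,4],[38,0]]
[[3,10],[4,0],[31,7],[36,14],[38,0]]
[[3,10],[4,0],[5,19],[18,0],[31,7],[36,14],[38,0]]
[[3,10],[4,0],[5,19],[18,0],[31,7],[36,14],[38,4],[50,0]]
[[3,10],[4,0],[5,19],[18,0],[31,7],[36,14],[38,4],[50,0]]
[[3,10],[4,7],[5,19],[18,0],[31,7],[36,14],[38,4],[50,0]]
[[3,10],[4,7],[5,19],[18,0],[31,7],[36,14],[38,4],[50,0]]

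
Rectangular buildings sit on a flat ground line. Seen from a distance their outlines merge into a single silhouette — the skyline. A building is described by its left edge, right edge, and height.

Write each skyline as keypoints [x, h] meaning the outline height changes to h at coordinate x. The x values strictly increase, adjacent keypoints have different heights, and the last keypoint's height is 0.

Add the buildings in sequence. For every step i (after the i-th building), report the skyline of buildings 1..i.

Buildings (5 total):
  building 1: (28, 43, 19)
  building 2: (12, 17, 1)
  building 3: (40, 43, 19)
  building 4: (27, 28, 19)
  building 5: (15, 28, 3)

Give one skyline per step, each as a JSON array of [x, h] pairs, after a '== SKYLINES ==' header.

== SKYLINES ==
[[28,19],[43,0]]
[[12,1],[17,0],[28,19],[43,0]]
[[12,1],[17,0],[28,19],[43,0]]
[[12,1],[17,0],[27,19],[43,0]]
[[12,1],[15,3],[27,19],[43,0]]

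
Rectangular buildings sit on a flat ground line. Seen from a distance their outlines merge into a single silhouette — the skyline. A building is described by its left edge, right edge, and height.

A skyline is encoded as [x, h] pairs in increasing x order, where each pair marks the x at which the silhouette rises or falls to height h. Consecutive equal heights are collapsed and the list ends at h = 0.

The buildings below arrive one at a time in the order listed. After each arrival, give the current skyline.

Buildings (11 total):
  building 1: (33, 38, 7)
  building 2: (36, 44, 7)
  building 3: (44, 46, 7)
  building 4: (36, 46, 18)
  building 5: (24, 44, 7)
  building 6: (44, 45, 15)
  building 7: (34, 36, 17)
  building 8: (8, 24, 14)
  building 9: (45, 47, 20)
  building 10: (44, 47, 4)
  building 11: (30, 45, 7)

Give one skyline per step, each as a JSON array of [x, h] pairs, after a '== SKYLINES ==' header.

== SKYLINES ==
[[33,7],[38,0]]
[[33,7],[44,0]]
[[33,7],[46,0]]
[[33,7],[36,18],[46,0]]
[[24,7],[36,18],[46,0]]
[[24,7],[36,18],[46,0]]
[[24,7],[34,17],[36,18],[46,0]]
[[8,14],[24,7],[34,17],[36,18],[46,0]]
[[8,14],[24,7],[34,17],[36,18],[45,20],[47,0]]
[[8,14],[24,7],[34,17],[36,18],[45,20],[47,0]]
[[8,14],[24,7],[34,17],[36,18],[45,20],[47,0]]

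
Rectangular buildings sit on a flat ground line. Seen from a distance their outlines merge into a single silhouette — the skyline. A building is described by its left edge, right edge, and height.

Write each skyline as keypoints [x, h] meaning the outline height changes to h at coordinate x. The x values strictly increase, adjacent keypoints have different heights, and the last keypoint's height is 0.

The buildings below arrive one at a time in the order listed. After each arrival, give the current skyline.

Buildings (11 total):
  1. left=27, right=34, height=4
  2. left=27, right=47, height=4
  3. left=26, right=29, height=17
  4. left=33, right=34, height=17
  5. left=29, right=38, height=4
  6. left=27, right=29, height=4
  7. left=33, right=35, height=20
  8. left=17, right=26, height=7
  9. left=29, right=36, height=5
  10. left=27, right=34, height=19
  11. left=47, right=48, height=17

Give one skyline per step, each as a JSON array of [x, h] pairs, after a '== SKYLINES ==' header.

== SKYLINES ==
[[27,4],[34,0]]
[[27,4],[47,0]]
[[26,17],[29,4],[47,0]]
[[26,17],[29,4],[33,17],[34,4],[47,0]]
[[26,17],[29,4],[33,17],[34,4],[47,0]]
[[26,17],[29,4],[33,17],[34,4],[47,0]]
[[26,17],[29,4],[33,20],[35,4],[47,0]]
[[17,7],[26,17],[29,4],[33,20],[35,4],[47,0]]
[[17,7],[26,17],[29,5],[33,20],[35,5],[36,4],[47,0]]
[[17,7],[26,17],[27,19],[33,20],[35,5],[36,4],[47,0]]
[[17,7],[26,17],[27,19],[33,20],[35,5],[36,4],[47,17],[48,0]]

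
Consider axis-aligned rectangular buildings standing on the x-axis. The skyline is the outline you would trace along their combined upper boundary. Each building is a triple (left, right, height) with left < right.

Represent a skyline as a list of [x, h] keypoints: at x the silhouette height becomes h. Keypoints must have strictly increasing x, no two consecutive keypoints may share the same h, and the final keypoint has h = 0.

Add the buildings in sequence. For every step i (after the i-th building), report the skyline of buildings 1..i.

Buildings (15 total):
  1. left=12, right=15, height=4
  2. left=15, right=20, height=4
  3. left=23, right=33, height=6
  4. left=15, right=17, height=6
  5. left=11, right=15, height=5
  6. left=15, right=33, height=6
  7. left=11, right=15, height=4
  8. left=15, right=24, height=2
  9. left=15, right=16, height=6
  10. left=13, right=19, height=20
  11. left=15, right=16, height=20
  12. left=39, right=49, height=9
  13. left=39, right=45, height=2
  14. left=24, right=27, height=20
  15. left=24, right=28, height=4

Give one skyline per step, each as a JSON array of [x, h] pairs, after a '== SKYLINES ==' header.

== SKYLINES ==
[[12,4],[15,0]]
[[12,4],[20,0]]
[[12,4],[20,0],[23,6],[33,0]]
[[12,4],[15,6],[17,4],[20,0],[23,6],[33,0]]
[[11,5],[15,6],[17,4],[20,0],[23,6],[33,0]]
[[11,5],[15,6],[33,0]]
[[11,5],[15,6],[33,0]]
[[11,5],[15,6],[33,0]]
[[11,5],[15,6],[33,0]]
[[11,5],[13,20],[19,6],[33,0]]
[[11,5],[13,20],[19,6],[33,0]]
[[11,5],[13,20],[19,6],[33,0],[39,9],[49,0]]
[[11,5],[13,20],[19,6],[33,0],[39,9],[49,0]]
[[11,5],[13,20],[19,6],[24,20],[27,6],[33,0],[39,9],[49,0]]
[[11,5],[13,20],[19,6],[24,20],[27,6],[33,0],[39,9],[49,0]]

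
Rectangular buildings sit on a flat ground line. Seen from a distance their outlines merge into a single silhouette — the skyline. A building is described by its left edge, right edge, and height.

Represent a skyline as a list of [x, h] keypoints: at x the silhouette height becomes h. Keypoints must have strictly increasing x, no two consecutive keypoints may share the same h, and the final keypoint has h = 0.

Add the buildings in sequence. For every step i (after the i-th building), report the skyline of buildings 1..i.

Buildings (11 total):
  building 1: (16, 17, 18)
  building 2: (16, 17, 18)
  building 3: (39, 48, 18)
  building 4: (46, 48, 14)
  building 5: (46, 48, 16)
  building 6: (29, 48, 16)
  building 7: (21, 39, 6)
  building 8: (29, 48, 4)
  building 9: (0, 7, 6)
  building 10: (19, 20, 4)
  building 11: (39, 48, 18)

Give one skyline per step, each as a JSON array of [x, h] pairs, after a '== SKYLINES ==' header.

== SKYLINES ==
[[16,18],[17,0]]
[[16,18],[17,0]]
[[16,18],[17,0],[39,18],[48,0]]
[[16,18],[17,0],[39,18],[48,0]]
[[16,18],[17,0],[39,18],[48,0]]
[[16,18],[17,0],[29,16],[39,18],[48,0]]
[[16,18],[17,0],[21,6],[29,16],[39,18],[48,0]]
[[16,18],[17,0],[21,6],[29,16],[39,18],[48,0]]
[[0,6],[7,0],[16,18],[17,0],[21,6],[29,16],[39,18],[48,0]]
[[0,6],[7,0],[16,18],[17,0],[19,4],[20,0],[21,6],[29,16],[39,18],[48,0]]
[[0,6],[7,0],[16,18],[17,0],[19,4],[20,0],[21,6],[29,16],[39,18],[48,0]]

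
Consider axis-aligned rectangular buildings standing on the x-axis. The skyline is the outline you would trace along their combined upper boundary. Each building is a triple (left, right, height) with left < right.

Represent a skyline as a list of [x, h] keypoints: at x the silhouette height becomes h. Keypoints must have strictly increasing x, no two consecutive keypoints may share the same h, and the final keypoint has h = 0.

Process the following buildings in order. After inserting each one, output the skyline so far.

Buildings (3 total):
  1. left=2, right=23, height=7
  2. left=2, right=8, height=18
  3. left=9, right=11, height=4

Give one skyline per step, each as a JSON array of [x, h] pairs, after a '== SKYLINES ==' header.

== SKYLINES ==
[[2,7],[23,0]]
[[2,18],[8,7],[23,0]]
[[2,18],[8,7],[23,0]]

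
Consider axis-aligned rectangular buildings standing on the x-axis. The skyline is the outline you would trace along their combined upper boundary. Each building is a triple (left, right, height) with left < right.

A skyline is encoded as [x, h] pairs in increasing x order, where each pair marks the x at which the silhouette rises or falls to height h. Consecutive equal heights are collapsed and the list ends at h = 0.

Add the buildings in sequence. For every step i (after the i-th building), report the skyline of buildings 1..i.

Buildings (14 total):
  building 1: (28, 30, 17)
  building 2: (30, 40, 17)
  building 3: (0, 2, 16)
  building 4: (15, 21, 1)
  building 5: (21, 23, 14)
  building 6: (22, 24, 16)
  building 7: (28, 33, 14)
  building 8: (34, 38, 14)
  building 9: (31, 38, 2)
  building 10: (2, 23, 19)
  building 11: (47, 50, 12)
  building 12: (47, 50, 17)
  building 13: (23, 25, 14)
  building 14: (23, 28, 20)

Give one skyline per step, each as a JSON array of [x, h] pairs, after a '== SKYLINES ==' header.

== SKYLINES ==
[[28,17],[30,0]]
[[28,17],[40,0]]
[[0,16],[2,0],[28,17],[40,0]]
[[0,16],[2,0],[15,1],[21,0],[28,17],[40,0]]
[[0,16],[2,0],[15,1],[21,14],[23,0],[28,17],[40,0]]
[[0,16],[2,0],[15,1],[21,14],[22,16],[24,0],[28,17],[40,0]]
[[0,16],[2,0],[15,1],[21,14],[22,16],[24,0],[28,17],[40,0]]
[[0,16],[2,0],[15,1],[21,14],[22,16],[24,0],[28,17],[40,0]]
[[0,16],[2,0],[15,1],[21,14],[22,16],[24,0],[28,17],[40,0]]
[[0,16],[2,19],[23,16],[24,0],[28,17],[40,0]]
[[0,16],[2,19],[23,16],[24,0],[28,17],[40,0],[47,12],[50,0]]
[[0,16],[2,19],[23,16],[24,0],[28,17],[40,0],[47,17],[50,0]]
[[0,16],[2,19],[23,16],[24,14],[25,0],[28,17],[40,0],[47,17],[50,0]]
[[0,16],[2,19],[23,20],[28,17],[40,0],[47,17],[50,0]]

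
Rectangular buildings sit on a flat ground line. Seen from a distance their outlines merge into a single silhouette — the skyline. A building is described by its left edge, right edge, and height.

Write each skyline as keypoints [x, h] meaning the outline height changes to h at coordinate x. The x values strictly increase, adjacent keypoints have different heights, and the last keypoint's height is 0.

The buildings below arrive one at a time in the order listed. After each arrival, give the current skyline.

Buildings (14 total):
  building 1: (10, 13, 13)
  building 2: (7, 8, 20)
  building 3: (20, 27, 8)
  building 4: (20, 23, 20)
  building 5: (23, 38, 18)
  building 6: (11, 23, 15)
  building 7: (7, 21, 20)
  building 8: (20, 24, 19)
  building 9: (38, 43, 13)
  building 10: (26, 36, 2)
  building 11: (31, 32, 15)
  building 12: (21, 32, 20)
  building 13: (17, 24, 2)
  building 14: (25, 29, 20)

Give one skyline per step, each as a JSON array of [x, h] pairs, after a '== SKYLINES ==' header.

== SKYLINES ==
[[10,13],[13,0]]
[[7,20],[8,0],[10,13],[13,0]]
[[7,20],[8,0],[10,13],[13,0],[20,8],[27,0]]
[[7,20],[8,0],[10,13],[13,0],[20,20],[23,8],[27,0]]
[[7,20],[8,0],[10,13],[13,0],[20,20],[23,18],[38,0]]
[[7,20],[8,0],[10,13],[11,15],[20,20],[23,18],[38,0]]
[[7,20],[23,18],[38,0]]
[[7,20],[23,19],[24,18],[38,0]]
[[7,20],[23,19],[24,18],[38,13],[43,0]]
[[7,20],[23,19],[24,18],[38,13],[43,0]]
[[7,20],[23,19],[24,18],[38,13],[43,0]]
[[7,20],[32,18],[38,13],[43,0]]
[[7,20],[32,18],[38,13],[43,0]]
[[7,20],[32,18],[38,13],[43,0]]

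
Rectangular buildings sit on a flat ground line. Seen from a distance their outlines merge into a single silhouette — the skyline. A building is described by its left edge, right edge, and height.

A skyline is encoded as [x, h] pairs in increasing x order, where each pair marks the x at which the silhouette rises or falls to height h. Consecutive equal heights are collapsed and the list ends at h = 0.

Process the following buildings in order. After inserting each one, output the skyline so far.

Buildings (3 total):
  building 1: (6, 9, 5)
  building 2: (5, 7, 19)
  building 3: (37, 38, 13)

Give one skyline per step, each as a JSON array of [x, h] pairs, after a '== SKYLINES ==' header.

== SKYLINES ==
[[6,5],[9,0]]
[[5,19],[7,5],[9,0]]
[[5,19],[7,5],[9,0],[37,13],[38,0]]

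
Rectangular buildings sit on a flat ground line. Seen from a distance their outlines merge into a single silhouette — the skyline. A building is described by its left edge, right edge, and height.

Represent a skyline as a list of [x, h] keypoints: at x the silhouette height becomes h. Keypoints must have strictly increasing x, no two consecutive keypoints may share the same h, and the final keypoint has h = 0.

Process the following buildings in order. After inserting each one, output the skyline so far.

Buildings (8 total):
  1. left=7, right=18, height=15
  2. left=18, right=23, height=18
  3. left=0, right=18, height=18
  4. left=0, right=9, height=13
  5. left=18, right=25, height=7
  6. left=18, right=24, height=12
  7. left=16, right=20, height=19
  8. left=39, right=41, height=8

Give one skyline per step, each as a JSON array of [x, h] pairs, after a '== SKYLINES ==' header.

== SKYLINES ==
[[7,15],[18,0]]
[[7,15],[18,18],[23,0]]
[[0,18],[23,0]]
[[0,18],[23,0]]
[[0,18],[23,7],[25,0]]
[[0,18],[23,12],[24,7],[25,0]]
[[0,18],[16,19],[20,18],[23,12],[24,7],[25,0]]
[[0,18],[16,19],[20,18],[23,12],[24,7],[25,0],[39,8],[41,0]]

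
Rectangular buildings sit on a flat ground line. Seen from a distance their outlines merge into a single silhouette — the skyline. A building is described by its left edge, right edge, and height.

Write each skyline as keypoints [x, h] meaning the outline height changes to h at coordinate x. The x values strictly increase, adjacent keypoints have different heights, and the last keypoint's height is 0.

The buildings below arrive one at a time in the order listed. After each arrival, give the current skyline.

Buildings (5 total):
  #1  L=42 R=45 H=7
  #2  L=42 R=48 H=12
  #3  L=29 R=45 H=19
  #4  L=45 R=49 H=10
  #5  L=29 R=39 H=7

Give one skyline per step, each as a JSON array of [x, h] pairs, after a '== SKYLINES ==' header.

== SKYLINES ==
[[42,7],[45,0]]
[[42,12],[48,0]]
[[29,19],[45,12],[48,0]]
[[29,19],[45,12],[48,10],[49,0]]
[[29,19],[45,12],[48,10],[49,0]]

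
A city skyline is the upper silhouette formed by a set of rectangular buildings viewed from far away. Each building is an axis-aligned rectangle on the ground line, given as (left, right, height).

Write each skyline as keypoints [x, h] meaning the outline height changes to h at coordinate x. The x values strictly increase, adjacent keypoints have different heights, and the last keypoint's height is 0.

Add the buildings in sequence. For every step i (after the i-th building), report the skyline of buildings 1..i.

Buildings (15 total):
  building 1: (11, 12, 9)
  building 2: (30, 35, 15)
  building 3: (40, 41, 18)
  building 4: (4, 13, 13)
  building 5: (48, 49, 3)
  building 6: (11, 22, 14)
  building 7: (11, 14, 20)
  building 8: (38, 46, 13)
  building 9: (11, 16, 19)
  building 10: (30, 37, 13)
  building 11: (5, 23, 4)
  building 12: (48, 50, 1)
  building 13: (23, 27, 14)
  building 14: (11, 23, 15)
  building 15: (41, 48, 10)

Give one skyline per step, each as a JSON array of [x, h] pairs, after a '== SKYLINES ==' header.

== SKYLINES ==
[[11,9],[12,0]]
[[11,9],[12,0],[30,15],[35,0]]
[[11,9],[12,0],[30,15],[35,0],[40,18],[41,0]]
[[4,13],[13,0],[30,15],[35,0],[40,18],[41,0]]
[[4,13],[13,0],[30,15],[35,0],[40,18],[41,0],[48,3],[49,0]]
[[4,13],[11,14],[22,0],[30,15],[35,0],[40,18],[41,0],[48,3],[49,0]]
[[4,13],[11,20],[14,14],[22,0],[30,15],[35,0],[40,18],[41,0],[48,3],[49,0]]
[[4,13],[11,20],[14,14],[22,0],[30,15],[35,0],[38,13],[40,18],[41,13],[46,0],[48,3],[49,0]]
[[4,13],[11,20],[14,19],[16,14],[22,0],[30,15],[35,0],[38,13],[40,18],[41,13],[46,0],[48,3],[49,0]]
[[4,13],[11,20],[14,19],[16,14],[22,0],[30,15],[35,13],[37,0],[38,13],[40,18],[41,13],[46,0],[48,3],[49,0]]
[[4,13],[11,20],[14,19],[16,14],[22,4],[23,0],[30,15],[35,13],[37,0],[38,13],[40,18],[41,13],[46,0],[48,3],[49,0]]
[[4,13],[11,20],[14,19],[16,14],[22,4],[23,0],[30,15],[35,13],[37,0],[38,13],[40,18],[41,13],[46,0],[48,3],[49,1],[50,0]]
[[4,13],[11,20],[14,19],[16,14],[22,4],[23,14],[27,0],[30,15],[35,13],[37,0],[38,13],[40,18],[41,13],[46,0],[48,3],[49,1],[50,0]]
[[4,13],[11,20],[14,19],[16,15],[23,14],[27,0],[30,15],[35,13],[37,0],[38,13],[40,18],[41,13],[46,0],[48,3],[49,1],[50,0]]
[[4,13],[11,20],[14,19],[16,15],[23,14],[27,0],[30,15],[35,13],[37,0],[38,13],[40,18],[41,13],[46,10],[48,3],[49,1],[50,0]]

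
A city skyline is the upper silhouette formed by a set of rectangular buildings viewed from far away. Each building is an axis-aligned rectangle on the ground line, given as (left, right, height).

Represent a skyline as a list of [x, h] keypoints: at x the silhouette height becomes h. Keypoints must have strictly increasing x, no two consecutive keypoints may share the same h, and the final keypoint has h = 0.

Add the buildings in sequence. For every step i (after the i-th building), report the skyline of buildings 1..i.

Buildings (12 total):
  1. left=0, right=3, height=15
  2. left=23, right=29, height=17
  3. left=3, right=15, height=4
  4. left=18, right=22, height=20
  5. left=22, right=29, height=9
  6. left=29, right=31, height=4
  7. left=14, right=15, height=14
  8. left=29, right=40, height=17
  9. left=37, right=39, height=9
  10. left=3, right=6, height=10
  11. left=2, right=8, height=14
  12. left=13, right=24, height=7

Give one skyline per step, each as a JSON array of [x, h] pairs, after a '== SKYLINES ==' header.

== SKYLINES ==
[[0,15],[3,0]]
[[0,15],[3,0],[23,17],[29,0]]
[[0,15],[3,4],[15,0],[23,17],[29,0]]
[[0,15],[3,4],[15,0],[18,20],[22,0],[23,17],[29,0]]
[[0,15],[3,4],[15,0],[18,20],[22,9],[23,17],[29,0]]
[[0,15],[3,4],[15,0],[18,20],[22,9],[23,17],[29,4],[31,0]]
[[0,15],[3,4],[14,14],[15,0],[18,20],[22,9],[23,17],[29,4],[31,0]]
[[0,15],[3,4],[14,14],[15,0],[18,20],[22,9],[23,17],[40,0]]
[[0,15],[3,4],[14,14],[15,0],[18,20],[22,9],[23,17],[40,0]]
[[0,15],[3,10],[6,4],[14,14],[15,0],[18,20],[22,9],[23,17],[40,0]]
[[0,15],[3,14],[8,4],[14,14],[15,0],[18,20],[22,9],[23,17],[40,0]]
[[0,15],[3,14],[8,4],[13,7],[14,14],[15,7],[18,20],[22,9],[23,17],[40,0]]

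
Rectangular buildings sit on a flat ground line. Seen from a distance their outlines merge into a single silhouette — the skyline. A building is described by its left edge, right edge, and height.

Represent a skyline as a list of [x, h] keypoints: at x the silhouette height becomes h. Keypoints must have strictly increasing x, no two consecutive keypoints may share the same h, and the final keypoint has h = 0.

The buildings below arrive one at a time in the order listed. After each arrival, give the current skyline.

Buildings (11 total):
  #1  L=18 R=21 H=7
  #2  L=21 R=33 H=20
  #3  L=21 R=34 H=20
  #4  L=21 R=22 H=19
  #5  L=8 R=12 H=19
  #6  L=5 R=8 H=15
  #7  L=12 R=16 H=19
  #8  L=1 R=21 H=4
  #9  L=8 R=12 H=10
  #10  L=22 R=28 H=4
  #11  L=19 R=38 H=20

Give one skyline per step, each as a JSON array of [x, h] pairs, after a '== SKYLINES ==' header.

== SKYLINES ==
[[18,7],[21,0]]
[[18,7],[21,20],[33,0]]
[[18,7],[21,20],[34,0]]
[[18,7],[21,20],[34,0]]
[[8,19],[12,0],[18,7],[21,20],[34,0]]
[[5,15],[8,19],[12,0],[18,7],[21,20],[34,0]]
[[5,15],[8,19],[16,0],[18,7],[21,20],[34,0]]
[[1,4],[5,15],[8,19],[16,4],[18,7],[21,20],[34,0]]
[[1,4],[5,15],[8,19],[16,4],[18,7],[21,20],[34,0]]
[[1,4],[5,15],[8,19],[16,4],[18,7],[21,20],[34,0]]
[[1,4],[5,15],[8,19],[16,4],[18,7],[19,20],[38,0]]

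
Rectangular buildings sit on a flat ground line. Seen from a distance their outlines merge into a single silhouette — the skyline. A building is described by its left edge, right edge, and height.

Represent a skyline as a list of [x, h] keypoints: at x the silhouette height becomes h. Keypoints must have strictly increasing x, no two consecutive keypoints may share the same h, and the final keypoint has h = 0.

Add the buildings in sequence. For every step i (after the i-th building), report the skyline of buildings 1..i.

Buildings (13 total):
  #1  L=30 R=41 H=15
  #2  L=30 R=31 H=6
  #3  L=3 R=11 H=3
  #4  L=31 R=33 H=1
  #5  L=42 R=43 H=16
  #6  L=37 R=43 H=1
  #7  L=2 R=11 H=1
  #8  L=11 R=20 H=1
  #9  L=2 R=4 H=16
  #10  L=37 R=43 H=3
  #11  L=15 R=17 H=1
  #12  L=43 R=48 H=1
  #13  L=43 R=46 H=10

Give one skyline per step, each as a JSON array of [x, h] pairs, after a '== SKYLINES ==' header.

== SKYLINES ==
[[30,15],[41,0]]
[[30,15],[41,0]]
[[3,3],[11,0],[30,15],[41,0]]
[[3,3],[11,0],[30,15],[41,0]]
[[3,3],[11,0],[30,15],[41,0],[42,16],[43,0]]
[[3,3],[11,0],[30,15],[41,1],[42,16],[43,0]]
[[2,1],[3,3],[11,0],[30,15],[41,1],[42,16],[43,0]]
[[2,1],[3,3],[11,1],[20,0],[30,15],[41,1],[42,16],[43,0]]
[[2,16],[4,3],[11,1],[20,0],[30,15],[41,1],[42,16],[43,0]]
[[2,16],[4,3],[11,1],[20,0],[30,15],[41,3],[42,16],[43,0]]
[[2,16],[4,3],[11,1],[20,0],[30,15],[41,3],[42,16],[43,0]]
[[2,16],[4,3],[11,1],[20,0],[30,15],[41,3],[42,16],[43,1],[48,0]]
[[2,16],[4,3],[11,1],[20,0],[30,15],[41,3],[42,16],[43,10],[46,1],[48,0]]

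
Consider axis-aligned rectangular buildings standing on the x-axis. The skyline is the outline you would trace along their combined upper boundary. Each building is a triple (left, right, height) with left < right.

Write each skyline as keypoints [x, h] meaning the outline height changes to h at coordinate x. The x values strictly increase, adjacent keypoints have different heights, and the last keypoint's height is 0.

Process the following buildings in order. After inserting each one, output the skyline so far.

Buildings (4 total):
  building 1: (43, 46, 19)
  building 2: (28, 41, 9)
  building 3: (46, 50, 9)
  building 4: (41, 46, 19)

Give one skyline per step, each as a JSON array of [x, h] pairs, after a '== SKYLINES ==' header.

== SKYLINES ==
[[43,19],[46,0]]
[[28,9],[41,0],[43,19],[46,0]]
[[28,9],[41,0],[43,19],[46,9],[50,0]]
[[28,9],[41,19],[46,9],[50,0]]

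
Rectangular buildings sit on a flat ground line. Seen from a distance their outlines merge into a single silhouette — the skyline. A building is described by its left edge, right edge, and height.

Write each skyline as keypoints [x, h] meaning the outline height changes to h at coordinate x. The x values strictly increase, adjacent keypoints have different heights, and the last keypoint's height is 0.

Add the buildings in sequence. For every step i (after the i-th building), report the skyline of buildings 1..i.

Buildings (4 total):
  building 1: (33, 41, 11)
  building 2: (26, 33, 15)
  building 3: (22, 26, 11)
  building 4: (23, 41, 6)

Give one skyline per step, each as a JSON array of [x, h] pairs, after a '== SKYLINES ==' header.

== SKYLINES ==
[[33,11],[41,0]]
[[26,15],[33,11],[41,0]]
[[22,11],[26,15],[33,11],[41,0]]
[[22,11],[26,15],[33,11],[41,0]]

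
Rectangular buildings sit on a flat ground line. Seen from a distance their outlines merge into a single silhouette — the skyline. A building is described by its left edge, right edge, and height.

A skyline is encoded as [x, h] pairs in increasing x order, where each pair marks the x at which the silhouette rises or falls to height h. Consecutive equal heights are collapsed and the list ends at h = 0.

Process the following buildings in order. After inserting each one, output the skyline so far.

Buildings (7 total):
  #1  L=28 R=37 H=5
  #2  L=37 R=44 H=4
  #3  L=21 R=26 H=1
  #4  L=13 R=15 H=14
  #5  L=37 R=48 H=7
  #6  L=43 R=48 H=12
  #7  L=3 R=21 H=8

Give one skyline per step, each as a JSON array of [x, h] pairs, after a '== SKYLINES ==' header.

== SKYLINES ==
[[28,5],[37,0]]
[[28,5],[37,4],[44,0]]
[[21,1],[26,0],[28,5],[37,4],[44,0]]
[[13,14],[15,0],[21,1],[26,0],[28,5],[37,4],[44,0]]
[[13,14],[15,0],[21,1],[26,0],[28,5],[37,7],[48,0]]
[[13,14],[15,0],[21,1],[26,0],[28,5],[37,7],[43,12],[48,0]]
[[3,8],[13,14],[15,8],[21,1],[26,0],[28,5],[37,7],[43,12],[48,0]]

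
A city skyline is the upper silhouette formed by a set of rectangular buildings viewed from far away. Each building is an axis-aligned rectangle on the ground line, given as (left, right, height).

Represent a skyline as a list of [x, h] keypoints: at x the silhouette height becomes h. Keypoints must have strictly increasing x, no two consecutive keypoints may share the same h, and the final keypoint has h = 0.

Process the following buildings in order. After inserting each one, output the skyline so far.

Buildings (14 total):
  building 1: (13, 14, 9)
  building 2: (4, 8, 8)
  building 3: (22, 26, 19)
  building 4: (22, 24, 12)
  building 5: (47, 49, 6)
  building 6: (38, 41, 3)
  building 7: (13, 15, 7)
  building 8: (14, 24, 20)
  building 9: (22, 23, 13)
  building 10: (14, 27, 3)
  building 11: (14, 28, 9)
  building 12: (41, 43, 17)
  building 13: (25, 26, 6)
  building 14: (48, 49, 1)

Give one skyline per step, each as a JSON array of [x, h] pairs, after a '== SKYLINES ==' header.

== SKYLINES ==
[[13,9],[14,0]]
[[4,8],[8,0],[13,9],[14,0]]
[[4,8],[8,0],[13,9],[14,0],[22,19],[26,0]]
[[4,8],[8,0],[13,9],[14,0],[22,19],[26,0]]
[[4,8],[8,0],[13,9],[14,0],[22,19],[26,0],[47,6],[49,0]]
[[4,8],[8,0],[13,9],[14,0],[22,19],[26,0],[38,3],[41,0],[47,6],[49,0]]
[[4,8],[8,0],[13,9],[14,7],[15,0],[22,19],[26,0],[38,3],[41,0],[47,6],[49,0]]
[[4,8],[8,0],[13,9],[14,20],[24,19],[26,0],[38,3],[41,0],[47,6],[49,0]]
[[4,8],[8,0],[13,9],[14,20],[24,19],[26,0],[38,3],[41,0],[47,6],[49,0]]
[[4,8],[8,0],[13,9],[14,20],[24,19],[26,3],[27,0],[38,3],[41,0],[47,6],[49,0]]
[[4,8],[8,0],[13,9],[14,20],[24,19],[26,9],[28,0],[38,3],[41,0],[47,6],[49,0]]
[[4,8],[8,0],[13,9],[14,20],[24,19],[26,9],[28,0],[38,3],[41,17],[43,0],[47,6],[49,0]]
[[4,8],[8,0],[13,9],[14,20],[24,19],[26,9],[28,0],[38,3],[41,17],[43,0],[47,6],[49,0]]
[[4,8],[8,0],[13,9],[14,20],[24,19],[26,9],[28,0],[38,3],[41,17],[43,0],[47,6],[49,0]]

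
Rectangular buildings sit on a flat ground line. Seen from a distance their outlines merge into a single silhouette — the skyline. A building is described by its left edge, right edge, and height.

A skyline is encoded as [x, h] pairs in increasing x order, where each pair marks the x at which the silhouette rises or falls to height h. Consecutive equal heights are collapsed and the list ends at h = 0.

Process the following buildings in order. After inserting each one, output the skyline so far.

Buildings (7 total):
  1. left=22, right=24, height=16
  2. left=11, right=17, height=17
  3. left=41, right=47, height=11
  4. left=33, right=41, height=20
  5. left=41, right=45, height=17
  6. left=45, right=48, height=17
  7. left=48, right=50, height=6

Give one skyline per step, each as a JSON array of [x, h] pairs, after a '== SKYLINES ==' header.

== SKYLINES ==
[[22,16],[24,0]]
[[11,17],[17,0],[22,16],[24,0]]
[[11,17],[17,0],[22,16],[24,0],[41,11],[47,0]]
[[11,17],[17,0],[22,16],[24,0],[33,20],[41,11],[47,0]]
[[11,17],[17,0],[22,16],[24,0],[33,20],[41,17],[45,11],[47,0]]
[[11,17],[17,0],[22,16],[24,0],[33,20],[41,17],[48,0]]
[[11,17],[17,0],[22,16],[24,0],[33,20],[41,17],[48,6],[50,0]]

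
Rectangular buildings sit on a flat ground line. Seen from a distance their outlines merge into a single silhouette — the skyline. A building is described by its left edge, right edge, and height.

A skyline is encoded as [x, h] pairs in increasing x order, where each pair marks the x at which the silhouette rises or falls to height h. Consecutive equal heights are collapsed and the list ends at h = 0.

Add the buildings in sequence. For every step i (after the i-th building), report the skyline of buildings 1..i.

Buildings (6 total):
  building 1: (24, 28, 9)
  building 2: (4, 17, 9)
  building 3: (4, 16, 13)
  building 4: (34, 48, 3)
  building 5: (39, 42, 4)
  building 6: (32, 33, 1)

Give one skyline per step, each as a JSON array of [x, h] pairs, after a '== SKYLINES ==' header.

== SKYLINES ==
[[24,9],[28,0]]
[[4,9],[17,0],[24,9],[28,0]]
[[4,13],[16,9],[17,0],[24,9],[28,0]]
[[4,13],[16,9],[17,0],[24,9],[28,0],[34,3],[48,0]]
[[4,13],[16,9],[17,0],[24,9],[28,0],[34,3],[39,4],[42,3],[48,0]]
[[4,13],[16,9],[17,0],[24,9],[28,0],[32,1],[33,0],[34,3],[39,4],[42,3],[48,0]]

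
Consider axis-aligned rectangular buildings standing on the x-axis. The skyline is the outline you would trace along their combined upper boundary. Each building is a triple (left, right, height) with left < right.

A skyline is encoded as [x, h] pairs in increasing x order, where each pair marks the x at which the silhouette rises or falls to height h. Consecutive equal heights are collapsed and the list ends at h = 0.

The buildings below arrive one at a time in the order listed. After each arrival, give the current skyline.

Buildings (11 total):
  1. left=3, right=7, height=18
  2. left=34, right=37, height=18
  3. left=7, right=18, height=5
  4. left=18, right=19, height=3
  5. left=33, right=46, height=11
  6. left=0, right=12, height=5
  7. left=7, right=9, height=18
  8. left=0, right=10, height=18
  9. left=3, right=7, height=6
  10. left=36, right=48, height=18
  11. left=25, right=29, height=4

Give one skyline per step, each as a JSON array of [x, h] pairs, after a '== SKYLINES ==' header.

== SKYLINES ==
[[3,18],[7,0]]
[[3,18],[7,0],[34,18],[37,0]]
[[3,18],[7,5],[18,0],[34,18],[37,0]]
[[3,18],[7,5],[18,3],[19,0],[34,18],[37,0]]
[[3,18],[7,5],[18,3],[19,0],[33,11],[34,18],[37,11],[46,0]]
[[0,5],[3,18],[7,5],[18,3],[19,0],[33,11],[34,18],[37,11],[46,0]]
[[0,5],[3,18],[9,5],[18,3],[19,0],[33,11],[34,18],[37,11],[46,0]]
[[0,18],[10,5],[18,3],[19,0],[33,11],[34,18],[37,11],[46,0]]
[[0,18],[10,5],[18,3],[19,0],[33,11],[34,18],[37,11],[46,0]]
[[0,18],[10,5],[18,3],[19,0],[33,11],[34,18],[48,0]]
[[0,18],[10,5],[18,3],[19,0],[25,4],[29,0],[33,11],[34,18],[48,0]]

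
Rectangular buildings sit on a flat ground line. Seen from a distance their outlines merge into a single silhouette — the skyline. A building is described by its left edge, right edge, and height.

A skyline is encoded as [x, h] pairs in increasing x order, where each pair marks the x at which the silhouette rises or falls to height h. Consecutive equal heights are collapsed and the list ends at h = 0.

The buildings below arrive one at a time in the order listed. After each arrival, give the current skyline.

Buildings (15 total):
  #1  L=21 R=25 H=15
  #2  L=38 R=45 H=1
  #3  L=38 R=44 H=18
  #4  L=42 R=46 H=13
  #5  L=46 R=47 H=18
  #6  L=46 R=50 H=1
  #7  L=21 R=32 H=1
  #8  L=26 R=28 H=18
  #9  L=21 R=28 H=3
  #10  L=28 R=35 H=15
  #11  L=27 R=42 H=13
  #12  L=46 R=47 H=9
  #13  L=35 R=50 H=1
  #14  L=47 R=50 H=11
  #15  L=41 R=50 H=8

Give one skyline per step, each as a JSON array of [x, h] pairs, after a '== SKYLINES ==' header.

== SKYLINES ==
[[21,15],[25,0]]
[[21,15],[25,0],[38,1],[45,0]]
[[21,15],[25,0],[38,18],[44,1],[45,0]]
[[21,15],[25,0],[38,18],[44,13],[46,0]]
[[21,15],[25,0],[38,18],[44,13],[46,18],[47,0]]
[[21,15],[25,0],[38,18],[44,13],[46,18],[47,1],[50,0]]
[[21,15],[25,1],[32,0],[38,18],[44,13],[46,18],[47,1],[50,0]]
[[21,15],[25,1],[26,18],[28,1],[32,0],[38,18],[44,13],[46,18],[47,1],[50,0]]
[[21,15],[25,3],[26,18],[28,1],[32,0],[38,18],[44,13],[46,18],[47,1],[50,0]]
[[21,15],[25,3],[26,18],[28,15],[35,0],[38,18],[44,13],[46,18],[47,1],[50,0]]
[[21,15],[25,3],[26,18],[28,15],[35,13],[38,18],[44,13],[46,18],[47,1],[50,0]]
[[21,15],[25,3],[26,18],[28,15],[35,13],[38,18],[44,13],[46,18],[47,1],[50,0]]
[[21,15],[25,3],[26,18],[28,15],[35,13],[38,18],[44,13],[46,18],[47,1],[50,0]]
[[21,15],[25,3],[26,18],[28,15],[35,13],[38,18],[44,13],[46,18],[47,11],[50,0]]
[[21,15],[25,3],[26,18],[28,15],[35,13],[38,18],[44,13],[46,18],[47,11],[50,0]]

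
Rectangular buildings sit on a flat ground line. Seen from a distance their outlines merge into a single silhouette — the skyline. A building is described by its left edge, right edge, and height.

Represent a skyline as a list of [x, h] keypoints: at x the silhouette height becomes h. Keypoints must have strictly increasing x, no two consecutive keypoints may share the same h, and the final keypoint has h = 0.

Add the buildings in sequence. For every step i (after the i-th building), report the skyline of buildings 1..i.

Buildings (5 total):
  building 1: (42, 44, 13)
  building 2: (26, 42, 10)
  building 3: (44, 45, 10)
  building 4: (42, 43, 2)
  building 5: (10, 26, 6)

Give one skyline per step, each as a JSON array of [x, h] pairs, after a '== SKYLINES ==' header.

== SKYLINES ==
[[42,13],[44,0]]
[[26,10],[42,13],[44,0]]
[[26,10],[42,13],[44,10],[45,0]]
[[26,10],[42,13],[44,10],[45,0]]
[[10,6],[26,10],[42,13],[44,10],[45,0]]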